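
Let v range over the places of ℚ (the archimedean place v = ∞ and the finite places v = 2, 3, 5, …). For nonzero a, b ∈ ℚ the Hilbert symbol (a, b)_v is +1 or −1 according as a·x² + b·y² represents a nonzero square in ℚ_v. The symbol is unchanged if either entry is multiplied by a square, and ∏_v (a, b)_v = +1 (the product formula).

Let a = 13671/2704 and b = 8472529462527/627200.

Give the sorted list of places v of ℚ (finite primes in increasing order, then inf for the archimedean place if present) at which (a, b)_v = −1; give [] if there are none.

(a, b) ≡ (31, 83694) mod (ℚ^×)²; places V = {2, 3, 5, 7, 13, 17, 29, 31, 37, ∞}.
(a,b)_3: α=2, u≡1; β=7, v≡1 (mod 3); (1|3)=+1, (1|3)=+1; sign (−1)^0·+1^7·+1^2 = +1.
(a,b)_2: α=-4, β=-9; u≡7, v≡7 (mod 8); ε(u)ε(v)=1·1, αω(v)=-4·0, βω(u)=-9·0; sum ≡ 1  ⇒  -1.
(a,b)_7: α=2, u≡3; β=-2, v≡1 (mod 7); (3|7)=-1, (1|7)=+1; sign (−1)^0·-1^-2·+1^2 = +1.
(a,b)_∞: sgn(31)=+, sgn(83694)=+, so +1.
(a,b)_31: α=1, u≡1; β=2, v≡2 (mod 31); (1|31)=+1, (2|31)=+1; sign (−1)^0·+1^2·+1^1 = +1.
(a,b)_5: α=0, u≡4; β=-2, v≡4 (mod 5); (4|5)=+1, (4|5)=+1; sign (−1)^0·+1^-2·+1^0 = +1.
(a,b)_29: α=0, u≡10; β=1, v≡10 (mod 29); (10|29)=-1, (10|29)=-1; sign (−1)^0·-1^1·-1^0 = -1.
(a,b)_37: α=0, u≡6; β=1, v≡35 (mod 37); (6|37)=-1, (35|37)=-1; sign (−1)^0·-1^1·-1^0 = -1.
(a,b)_13: α=-2, u≡7; β=1, v≡1 (mod 13); (7|13)=-1, (1|13)=+1; sign (−1)^0·-1^1·+1^-2 = -1.
(a,b)_17: α=0, u≡3; β=2, v≡12 (mod 17); (3|17)=-1, (12|17)=-1; sign (−1)^0·-1^2·-1^0 = +1.
(31, 83694 / ℚ) ramifies at {2, 13, 29, 37}: a division algebra.

[2, 13, 29, 37]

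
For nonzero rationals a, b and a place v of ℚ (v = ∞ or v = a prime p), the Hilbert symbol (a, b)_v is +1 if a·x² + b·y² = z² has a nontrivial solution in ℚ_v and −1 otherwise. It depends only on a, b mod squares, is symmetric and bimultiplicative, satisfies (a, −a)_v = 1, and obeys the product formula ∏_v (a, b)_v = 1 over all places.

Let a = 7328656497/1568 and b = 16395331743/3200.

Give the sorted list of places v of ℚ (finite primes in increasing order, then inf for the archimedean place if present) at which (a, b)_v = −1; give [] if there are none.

Mod squares: a ≡ 114, b ≡ 18734. Check v ∈ {∞, 2, 3, 5, 7, 17, 19, 23, 29}.
v=5: a=5^0·(≡4), b=5^-2·(≡1) mod 5; (4|5)=+1, (1|5)=+1; (−1)^{0·-2·2}·(+1)^-2·(+1)^0 = +1.
v=2: v_2(a)=-5, v_2(b)=-7; units ≡ 1, 7 (mod 8); ε·ε+αω+βω = 0·1+-5·0+-7·0 ≡ 0  ⇒  (a,b)_2 = +1.
v=29: a=29^2·(≡18), b=29^1·(≡2) mod 29; (18|29)=-1, (2|29)=-1; (−1)^{2·1·14}·(-1)^1·(-1)^2 = -1.
v=3: a=3^1·(≡2), b=3^6·(≡2) mod 3; (2|3)=-1, (2|3)=-1; (−1)^{1·6·1}·(-1)^6·(-1)^1 = -1.
v=23: a=23^2·(≡22), b=23^0·(≡12) mod 23; (22|23)=-1, (12|23)=+1; (−1)^{2·0·11}·(-1)^0·(+1)^2 = +1.
v=19: a=19^1·(≡1), b=19^1·(≡1) mod 19; (1|19)=+1, (1|19)=+1; (−1)^{1·1·9}·(+1)^1·(+1)^1 = -1.
v=17: a=17^2·(≡7), b=17^1·(≡3) mod 17; (7|17)=-1, (3|17)=-1; (−1)^{2·1·8}·(-1)^1·(-1)^2 = -1.
v=7: a=7^-2·(≡2), b=7^4·(≡1) mod 7; (2|7)=+1, (1|7)=+1; (−1)^{-2·4·3}·(+1)^4·(+1)^-2 = +1.
v=∞: 114 > 0 and 18734 > 0  ⇒  (a,b)_∞ = +1.
Ram(114, 18734) = {3, 17, 19, 29}; no ℚ_3-point on the conic.

[3, 17, 19, 29]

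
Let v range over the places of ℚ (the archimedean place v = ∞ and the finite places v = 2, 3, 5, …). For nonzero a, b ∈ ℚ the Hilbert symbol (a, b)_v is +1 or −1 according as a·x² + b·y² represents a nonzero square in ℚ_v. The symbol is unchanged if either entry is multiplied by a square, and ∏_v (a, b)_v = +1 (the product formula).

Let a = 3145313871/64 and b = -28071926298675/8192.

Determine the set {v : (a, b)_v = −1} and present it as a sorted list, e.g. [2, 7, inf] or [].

[17, 29]

Mod squares: a ≡ 24679, b ≡ -17620806. Check v ∈ {∞, 2, 3, 5, 7, 17, 23, 29, 37}.
v=3: a=3^2·(≡1), b=3^3·(≡2) mod 3; (1|3)=+1, (2|3)=-1; (−1)^{2·3·1}·(+1)^3·(-1)^2 = +1.
v=∞: 24679 > 0 and -17620806 < 0  ⇒  (a,b)_∞ = +1.
v=2: v_2(a)=-6, v_2(b)=-13; units ≡ 7, 5 (mod 8); ε·ε+αω+βω = 1·0+-6·1+-13·0 ≡ 0  ⇒  (a,b)_2 = +1.
v=29: a=29^1·(≡19), b=29^1·(≡28) mod 29; (19|29)=-1, (28|29)=+1; (−1)^{1·1·14}·(-1)^1·(+1)^1 = -1.
v=7: a=7^2·(≡2), b=7^3·(≡6) mod 7; (2|7)=+1, (6|7)=-1; (−1)^{2·3·3}·(+1)^3·(-1)^2 = +1.
v=5: a=5^0·(≡4), b=5^2·(≡4) mod 5; (4|5)=+1, (4|5)=+1; (−1)^{0·2·2}·(+1)^2·(+1)^0 = +1.
v=37: a=37^1·(≡9), b=37^1·(≡11) mod 37; (9|37)=+1, (11|37)=+1; (−1)^{1·1·18}·(+1)^1·(+1)^1 = +1.
v=23: a=23^1·(≡5), b=23^1·(≡12) mod 23; (5|23)=-1, (12|23)=+1; (−1)^{1·1·11}·(-1)^1·(+1)^1 = +1.
v=17: a=17^2·(≡3), b=17^3·(≡12) mod 17; (3|17)=-1, (12|17)=-1; (−1)^{2·3·8}·(-1)^3·(-1)^2 = -1.
Ram(24679, -17620806) = {17, 29}; no ℚ_17-point on the conic.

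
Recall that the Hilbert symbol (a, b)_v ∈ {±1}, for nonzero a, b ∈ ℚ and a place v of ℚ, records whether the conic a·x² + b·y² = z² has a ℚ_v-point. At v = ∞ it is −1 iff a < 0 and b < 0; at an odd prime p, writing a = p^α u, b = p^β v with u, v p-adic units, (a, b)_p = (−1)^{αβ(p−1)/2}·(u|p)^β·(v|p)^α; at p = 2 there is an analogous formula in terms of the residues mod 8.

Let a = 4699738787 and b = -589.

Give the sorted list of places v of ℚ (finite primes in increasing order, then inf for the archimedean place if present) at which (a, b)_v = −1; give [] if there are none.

[2, 31]

(a, b) ≡ (13547, -589) mod (ℚ^×)²; places V = {2, 19, 23, 31, ∞}.
(a,b)_23: α=1, u≡7; β=0, v≡9 (mod 23); (7|23)=-1, (9|23)=+1; sign (−1)^0·-1^0·+1^1 = +1.
(a,b)_31: α=3, u≡29; β=1, v≡12 (mod 31); (29|31)=-1, (12|31)=-1; sign (−1)^1·-1^1·-1^3 = -1.
(a,b)_19: α=3, u≡15; β=1, v≡7 (mod 19); (15|19)=-1, (7|19)=+1; sign (−1)^1·-1^1·+1^3 = +1.
(a,b)_2: α=0, β=0; u≡3, v≡3 (mod 8); ε(u)ε(v)=1·1, αω(v)=0·1, βω(u)=0·1; sum ≡ 1  ⇒  -1.
(a,b)_∞: sgn(13547)=+, sgn(-589)=−, so +1.
Ram(13547, -589) = {2, 31}; no ℚ_2-point on the conic.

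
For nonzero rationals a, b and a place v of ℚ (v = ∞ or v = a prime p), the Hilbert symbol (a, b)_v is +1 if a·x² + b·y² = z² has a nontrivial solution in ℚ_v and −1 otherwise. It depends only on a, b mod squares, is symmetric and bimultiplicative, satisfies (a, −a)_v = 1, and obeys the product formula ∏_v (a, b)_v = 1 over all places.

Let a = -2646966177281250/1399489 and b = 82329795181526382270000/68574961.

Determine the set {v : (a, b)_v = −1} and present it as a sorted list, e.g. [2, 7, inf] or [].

Mod squares: a ≡ -34, b ≡ 7843. Check v ∈ {∞, 2, 3, 5, 7, 11, 13, 17, 23, 31}.
v=13: a=13^-4·(≡2), b=13^-4·(≡10) mod 13; (2|13)=-1, (10|13)=+1; (−1)^{-4·-4·6}·(-1)^-4·(+1)^-4 = +1.
v=5: a=5^6·(≡1), b=5^4·(≡2) mod 5; (1|5)=+1, (2|5)=-1; (−1)^{6·4·2}·(+1)^4·(-1)^6 = +1.
v=31: a=31^2·(≡5), b=31^3·(≡10) mod 31; (5|31)=+1, (10|31)=+1; (−1)^{2·3·15}·(+1)^3·(+1)^2 = +1.
v=2: v_2(a)=1, v_2(b)=4; units ≡ 7, 3 (mod 8); ε·ε+αω+βω = 1·1+1·1+4·0 ≡ 0  ⇒  (a,b)_2 = +1.
v=∞: -34 < 0 and 7843 > 0  ⇒  (a,b)_∞ = +1.
v=3: a=3^4·(≡2), b=3^10·(≡1) mod 3; (2|3)=-1, (1|3)=+1; (−1)^{4·10·1}·(-1)^10·(+1)^4 = +1.
v=23: a=23^2·(≡4), b=23^3·(≡22) mod 23; (4|23)=+1, (22|23)=-1; (−1)^{2·3·11}·(+1)^3·(-1)^2 = +1.
v=17: a=17^1·(≡1), b=17^2·(≡11) mod 17; (1|17)=+1, (11|17)=-1; (−1)^{1·2·8}·(+1)^2·(-1)^1 = -1.
v=11: a=11^2·(≡10), b=11^3·(≡5) mod 11; (10|11)=-1, (5|11)=+1; (−1)^{2·3·5}·(-1)^3·(+1)^2 = -1.
v=7: a=7^-2·(≡1), b=7^-4·(≡3) mod 7; (1|7)=+1, (3|7)=-1; (−1)^{-2·-4·3}·(+1)^-4·(-1)^-2 = +1.
Ram(-34, 7843) = {11, 17}; no ℚ_11-point on the conic.

[11, 17]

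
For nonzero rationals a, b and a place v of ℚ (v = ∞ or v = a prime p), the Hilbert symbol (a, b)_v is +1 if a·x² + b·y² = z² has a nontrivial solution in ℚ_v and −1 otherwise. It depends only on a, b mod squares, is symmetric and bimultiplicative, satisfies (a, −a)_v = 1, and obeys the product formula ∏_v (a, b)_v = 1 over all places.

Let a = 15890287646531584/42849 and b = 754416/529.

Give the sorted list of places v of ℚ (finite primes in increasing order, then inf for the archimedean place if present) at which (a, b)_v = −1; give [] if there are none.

Mod squares: a ≡ 286, b ≡ 31. Check v ∈ {∞, 2, 3, 11, 13, 17, 23, 31}.
v=∞: 286 > 0 and 31 > 0  ⇒  (a,b)_∞ = +1.
v=2: v_2(a)=13, v_2(b)=4; units ≡ 7, 7 (mod 8); ε·ε+αω+βω = 1·1+13·0+4·0 ≡ 1  ⇒  (a,b)_2 = -1.
v=13: a=13^3·(≡10), b=13^2·(≡2) mod 13; (10|13)=+1, (2|13)=-1; (−1)^{3·2·6}·(+1)^2·(-1)^3 = -1.
v=23: a=23^-2·(≡11), b=23^-2·(≡16) mod 23; (11|23)=-1, (16|23)=+1; (−1)^{-2·-2·11}·(-1)^-2·(+1)^-2 = +1.
v=17: a=17^4·(≡14), b=17^0·(≡12) mod 17; (14|17)=-1, (12|17)=-1; (−1)^{4·0·8}·(-1)^0·(-1)^4 = +1.
v=11: a=11^1·(≡4), b=11^0·(≡3) mod 11; (4|11)=+1, (3|11)=+1; (−1)^{1·0·5}·(+1)^0·(+1)^1 = +1.
v=3: a=3^-4·(≡1), b=3^2·(≡1) mod 3; (1|3)=+1, (1|3)=+1; (−1)^{-4·2·1}·(+1)^2·(+1)^-4 = +1.
v=31: a=31^2·(≡20), b=31^1·(≡16) mod 31; (20|31)=+1, (16|31)=+1; (−1)^{2·1·15}·(+1)^1·(+1)^2 = +1.
|Ram(286, 31)| = 2, even; anisotropic at {2, 13}.

[2, 13]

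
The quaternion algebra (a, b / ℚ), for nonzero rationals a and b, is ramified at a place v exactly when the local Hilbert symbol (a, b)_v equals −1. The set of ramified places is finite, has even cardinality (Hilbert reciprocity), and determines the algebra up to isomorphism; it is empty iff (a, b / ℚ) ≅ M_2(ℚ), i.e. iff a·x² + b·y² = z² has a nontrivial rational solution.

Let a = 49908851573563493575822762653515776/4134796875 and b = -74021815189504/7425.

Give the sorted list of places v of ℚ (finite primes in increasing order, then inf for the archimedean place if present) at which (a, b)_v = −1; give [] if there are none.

[3, 7, 11, 23]

(a, b) ≡ (106743, -36399363) mod (ℚ^×)²; places V = {2, 3, 5, 7, 11, 13, 17, 23, 31, ∞}.
(a,b)_7: α=3, u≡5; β=1, v≡6 (mod 7); (5|7)=-1, (6|7)=-1; sign (−1)^1·-1^1·-1^3 = -1.
(a,b)_17: α=3, u≡3; β=1, v≡11 (mod 17); (3|17)=-1, (11|17)=-1; sign (−1)^0·-1^1·-1^3 = +1.
(a,b)_23: α=3, u≡8; β=1, v≡8 (mod 23); (8|23)=+1, (8|23)=+1; sign (−1)^1·+1^1·+1^3 = -1.
(a,b)_2: α=60, β=26; u≡7, v≡5 (mod 8); ε(u)ε(v)=1·0, αω(v)=60·1, βω(u)=26·0; sum ≡ 0  ⇒  +1.
(a,b)_5: α=-6, u≡3; β=-2, v≡3 (mod 5); (3|5)=-1, (3|5)=-1; sign (−1)^0·-1^-2·-1^-6 = +1.
(a,b)_13: α=3, u≡8; β=1, v≡8 (mod 13); (8|13)=-1, (8|13)=-1; sign (−1)^0·-1^1·-1^3 = +1.
(a,b)_∞: sgn(106743)=+, sgn(-36399363)=−, so +1.
(a,b)_3: α=-7, u≡1; β=-3, v≡1 (mod 3); (1|3)=+1, (1|3)=+1; sign (−1)^1·+1^-3·+1^-7 = -1.
(a,b)_31: α=2, u≡28; β=1, v≡28 (mod 31); (28|31)=+1, (28|31)=+1; sign (−1)^0·+1^1·+1^2 = +1.
(a,b)_11: α=-2, u≡8; β=-1, v≡4 (mod 11); (8|11)=-1, (4|11)=+1; sign (−1)^0·-1^-1·+1^-2 = -1.
|Ram(106743, -36399363)| = 4, even; anisotropic at {3, 7, 11, 23}.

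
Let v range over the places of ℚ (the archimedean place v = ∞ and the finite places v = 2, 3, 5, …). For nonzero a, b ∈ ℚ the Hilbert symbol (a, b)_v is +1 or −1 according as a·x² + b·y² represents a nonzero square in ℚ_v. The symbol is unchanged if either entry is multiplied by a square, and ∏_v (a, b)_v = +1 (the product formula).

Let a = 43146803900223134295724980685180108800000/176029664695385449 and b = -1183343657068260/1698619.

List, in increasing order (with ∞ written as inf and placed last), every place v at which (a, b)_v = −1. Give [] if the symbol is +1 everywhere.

(a, b) ≡ (113305, -126635) mod (ℚ^×)²; places V = {2, 3, 5, 11, 13, 17, 19, 23, 31, 43, ∞}.
(a,b)_5: α=5, u≡4; β=1, v≡2 (mod 5); (4|5)=+1, (2|5)=-1; sign (−1)^0·+1^1·-1^5 = -1.
(a,b)_∞: sgn(113305)=+, sgn(-126635)=−, so +1.
(a,b)_23: α=-4, u≡15; β=-2, v≡8 (mod 23); (15|23)=-1, (8|23)=+1; sign (−1)^0·-1^-2·+1^-4 = +1.
(a,b)_11: α=2, u≡1; β=0, v≡6 (mod 11); (1|11)=+1, (6|11)=-1; sign (−1)^0·+1^0·-1^2 = +1.
(a,b)_3: α=18, u≡1; β=12, v≡1 (mod 3); (1|3)=+1, (1|3)=+1; sign (−1)^0·+1^12·+1^18 = +1.
(a,b)_17: α=9, u≡15; β=4, v≡4 (mod 17); (15|17)=+1, (4|17)=+1; sign (−1)^0·+1^4·+1^9 = +1.
(a,b)_2: α=20, β=2; u≡1, v≡5 (mod 8); ε(u)ε(v)=0·0, αω(v)=20·1, βω(u)=2·0; sum ≡ 0  ⇒  +1.
(a,b)_13: α=-6, u≡10; β=-2, v≡7 (mod 13); (10|13)=+1, (7|13)=-1; sign (−1)^0·+1^-2·-1^-6 = +1.
(a,b)_19: α=-4, u≡10; β=-1, v≡7 (mod 19); (10|19)=-1, (7|19)=+1; sign (−1)^0·-1^-1·+1^-4 = -1.
(a,b)_31: α=3, u≡19; β=1, v≡9 (mod 31); (19|31)=+1, (9|31)=+1; sign (−1)^1·+1^1·+1^3 = -1.
(a,b)_43: α=3, u≡22; β=1, v≡22 (mod 43); (22|43)=-1, (22|43)=-1; sign (−1)^1·-1^1·-1^3 = -1.
|Ram(113305, -126635)| = 4, even; anisotropic at {5, 19, 31, 43}.

[5, 19, 31, 43]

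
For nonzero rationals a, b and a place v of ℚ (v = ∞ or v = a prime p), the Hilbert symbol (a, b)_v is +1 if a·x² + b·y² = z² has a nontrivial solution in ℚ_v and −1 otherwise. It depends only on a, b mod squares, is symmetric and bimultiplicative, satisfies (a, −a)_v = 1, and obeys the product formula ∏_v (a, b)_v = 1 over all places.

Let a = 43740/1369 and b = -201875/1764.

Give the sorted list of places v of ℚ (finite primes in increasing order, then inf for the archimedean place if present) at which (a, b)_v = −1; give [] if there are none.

[5, 19]

Mod squares: a ≡ 15, b ≡ -323. Check v ∈ {∞, 2, 3, 5, 7, 17, 19, 37}.
v=19: a=19^0·(≡2), b=19^1·(≡14) mod 19; (2|19)=-1, (14|19)=-1; (−1)^{0·1·9}·(-1)^1·(-1)^0 = -1.
v=7: a=7^0·(≡1), b=7^-2·(≡5) mod 7; (1|7)=+1, (5|7)=-1; (−1)^{0·-2·3}·(+1)^-2·(-1)^0 = +1.
v=3: a=3^7·(≡2), b=3^-2·(≡1) mod 3; (2|3)=-1, (1|3)=+1; (−1)^{7·-2·1}·(-1)^-2·(+1)^7 = +1.
v=5: a=5^1·(≡2), b=5^4·(≡3) mod 5; (2|5)=-1, (3|5)=-1; (−1)^{1·4·2}·(-1)^4·(-1)^1 = -1.
v=17: a=17^0·(≡15), b=17^1·(≡15) mod 17; (15|17)=+1, (15|17)=+1; (−1)^{0·1·8}·(+1)^1·(+1)^0 = +1.
v=37: a=37^-2·(≡6), b=37^0·(≡28) mod 37; (6|37)=-1, (28|37)=+1; (−1)^{-2·0·18}·(-1)^0·(+1)^-2 = +1.
v=∞: 15 > 0 and -323 < 0  ⇒  (a,b)_∞ = +1.
v=2: v_2(a)=2, v_2(b)=-2; units ≡ 7, 5 (mod 8); ε·ε+αω+βω = 1·0+2·1+-2·0 ≡ 0  ⇒  (a,b)_2 = +1.
|Ram(15, -323)| = 2, even; anisotropic at {5, 19}.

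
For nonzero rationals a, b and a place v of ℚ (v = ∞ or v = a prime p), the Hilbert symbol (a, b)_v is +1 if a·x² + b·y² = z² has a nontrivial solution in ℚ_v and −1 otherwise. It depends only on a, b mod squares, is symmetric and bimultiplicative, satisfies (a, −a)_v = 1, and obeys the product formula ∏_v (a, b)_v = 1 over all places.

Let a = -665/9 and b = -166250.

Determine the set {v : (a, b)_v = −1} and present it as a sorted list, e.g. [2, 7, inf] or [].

[2, inf]

(a, b) ≡ (-665, -266) mod (ℚ^×)²; places V = {2, 3, 5, 7, 19, ∞}.
(a,b)_2: α=0, β=1; u≡7, v≡3 (mod 8); ε(u)ε(v)=1·1, αω(v)=0·1, βω(u)=1·0; sum ≡ 1  ⇒  -1.
(a,b)_19: α=1, u≡13; β=1, v≡9 (mod 19); (13|19)=-1, (9|19)=+1; sign (−1)^1·-1^1·+1^1 = +1.
(a,b)_∞: sgn(-665)=−, sgn(-266)=−, so -1.
(a,b)_3: α=-2, u≡1; β=0, v≡1 (mod 3); (1|3)=+1, (1|3)=+1; sign (−1)^0·+1^0·+1^-2 = +1.
(a,b)_5: α=1, u≡3; β=4, v≡4 (mod 5); (3|5)=-1, (4|5)=+1; sign (−1)^0·-1^4·+1^1 = +1.
(a,b)_7: α=1, u≡5; β=1, v≡1 (mod 7); (5|7)=-1, (1|7)=+1; sign (−1)^1·-1^1·+1^1 = +1.
Ram(-665, -266) = {2, ∞}; no ℚ_2-point on the conic.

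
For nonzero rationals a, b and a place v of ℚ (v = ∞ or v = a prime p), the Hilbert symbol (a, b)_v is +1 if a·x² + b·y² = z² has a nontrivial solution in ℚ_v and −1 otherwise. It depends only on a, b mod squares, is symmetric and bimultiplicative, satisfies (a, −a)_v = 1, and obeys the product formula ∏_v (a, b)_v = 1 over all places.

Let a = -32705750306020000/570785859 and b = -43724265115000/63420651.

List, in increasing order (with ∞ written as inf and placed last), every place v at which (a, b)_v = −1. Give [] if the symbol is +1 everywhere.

[2, 11, 17, 19, 23, inf]

(a, b) ≡ (-163438, -874) mod (ℚ^×)²; places V = {2, 3, 5, 7, 11, 17, 19, 23, 29, 31, 37, ∞}.
(a,b)_11: α=1, u≡1; β=0, v≡10 (mod 11); (1|11)=+1, (10|11)=-1; sign (−1)^0·+1^0·-1^1 = -1.
(a,b)_19: α=-1, u≡17; β=-1, v≡11 (mod 19); (17|19)=+1, (11|19)=+1; sign (−1)^1·+1^-1·+1^-1 = -1.
(a,b)_31: α=2, u≡8; β=2, v≡18 (mod 31); (8|31)=+1, (18|31)=+1; sign (−1)^0·+1^2·+1^2 = +1.
(a,b)_29: α=-2, u≡23; β=-2, v≡9 (mod 29); (23|29)=+1, (9|29)=+1; sign (−1)^0·+1^-2·+1^-2 = +1.
(a,b)_7: α=-2, u≡3; β=-2, v≡1 (mod 7); (3|7)=-1, (1|7)=+1; sign (−1)^0·-1^-2·+1^-2 = +1.
(a,b)_17: α=3, u≡16; β=2, v≡11 (mod 17); (16|17)=+1, (11|17)=-1; sign (−1)^0·+1^2·-1^3 = -1.
(a,b)_37: α=2, u≡25; β=2, v≡5 (mod 37); (25|37)=+1, (5|37)=-1; sign (−1)^0·+1^2·-1^2 = +1.
(a,b)_2: α=5, β=3; u≡1, v≡3 (mod 8); ε(u)ε(v)=0·1, αω(v)=5·1, βω(u)=3·0; sum ≡ 1  ⇒  -1.
(a,b)_3: α=-6, u≡2; β=-4, v≡2 (mod 3); (2|3)=-1, (2|3)=-1; sign (−1)^0·-1^-4·-1^-6 = +1.
(a,b)_∞: sgn(-163438)=−, sgn(-874)=−, so -1.
(a,b)_23: α=1, u≡18; β=1, v≡2 (mod 23); (18|23)=+1, (2|23)=+1; sign (−1)^1·+1^1·+1^1 = -1.
(a,b)_5: α=4, u≡2; β=4, v≡1 (mod 5); (2|5)=-1, (1|5)=+1; sign (−1)^0·-1^4·+1^4 = +1.
|Ram(-163438, -874)| = 6, even; anisotropic at {2, 11, 17, 19, 23, ∞}.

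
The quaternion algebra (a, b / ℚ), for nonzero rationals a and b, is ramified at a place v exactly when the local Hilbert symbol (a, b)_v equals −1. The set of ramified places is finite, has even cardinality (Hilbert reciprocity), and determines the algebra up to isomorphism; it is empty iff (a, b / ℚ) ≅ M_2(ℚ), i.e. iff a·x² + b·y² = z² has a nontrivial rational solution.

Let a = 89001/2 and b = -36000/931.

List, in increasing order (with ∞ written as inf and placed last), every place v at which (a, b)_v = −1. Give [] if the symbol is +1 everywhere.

[5, 11, 19, 31]

Mod squares: a ≡ 19778, b ≡ -190. Check v ∈ {∞, 2, 3, 5, 7, 11, 19, 29, 31}.
v=∞: 19778 > 0 and -190 < 0  ⇒  (a,b)_∞ = +1.
v=31: a=31^1·(≡25), b=31^0·(≡22) mod 31; (25|31)=+1, (22|31)=-1; (−1)^{1·0·15}·(+1)^0·(-1)^1 = -1.
v=29: a=29^1·(≡12), b=29^0·(≡6) mod 29; (12|29)=-1, (6|29)=+1; (−1)^{1·0·14}·(-1)^0·(+1)^1 = +1.
v=5: a=5^0·(≡3), b=5^3·(≡2) mod 5; (3|5)=-1, (2|5)=-1; (−1)^{0·3·2}·(-1)^3·(-1)^0 = -1.
v=7: a=7^0·(≡5), b=7^-2·(≡3) mod 7; (5|7)=-1, (3|7)=-1; (−1)^{0·-2·3}·(-1)^-2·(-1)^0 = +1.
v=19: a=19^0·(≡12), b=19^-1·(≡16) mod 19; (12|19)=-1, (16|19)=+1; (−1)^{0·-1·9}·(-1)^-1·(+1)^0 = -1.
v=3: a=3^2·(≡2), b=3^2·(≡2) mod 3; (2|3)=-1, (2|3)=-1; (−1)^{2·2·1}·(-1)^2·(-1)^2 = +1.
v=11: a=11^1·(≡3), b=11^0·(≡2) mod 11; (3|11)=+1, (2|11)=-1; (−1)^{1·0·5}·(+1)^0·(-1)^1 = -1.
v=2: v_2(a)=-1, v_2(b)=5; units ≡ 1, 1 (mod 8); ε·ε+αω+βω = 0·0+-1·0+5·0 ≡ 0  ⇒  (a,b)_2 = +1.
|Ram(19778, -190)| = 4, even; anisotropic at {5, 11, 19, 31}.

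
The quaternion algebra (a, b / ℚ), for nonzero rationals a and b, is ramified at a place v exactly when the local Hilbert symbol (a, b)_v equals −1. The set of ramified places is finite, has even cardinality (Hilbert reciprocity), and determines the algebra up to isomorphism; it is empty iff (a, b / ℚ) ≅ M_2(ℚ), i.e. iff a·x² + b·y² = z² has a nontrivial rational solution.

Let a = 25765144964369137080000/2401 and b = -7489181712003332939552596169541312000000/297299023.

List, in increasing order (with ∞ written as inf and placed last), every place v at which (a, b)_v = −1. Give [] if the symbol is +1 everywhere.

(a, b) ≡ (1647867, -1458821) mod (ℚ^×)²; places V = {2, 3, 5, 7, 13, 17, 19, 23, 29, 31, 41, 47, ∞}.
(a,b)_5: α=4, u≡3; β=6, v≡4 (mod 5); (3|5)=-1, (4|5)=+1; sign (−1)^0·-1^6·+1^4 = +1.
(a,b)_∞: sgn(1647867)=+, sgn(-1458821)=−, so +1.
(a,b)_29: α=1, u≡15; β=2, v≡9 (mod 29); (15|29)=-1, (9|29)=+1; sign (−1)^0·-1^2·+1^1 = +1.
(a,b)_41: α=2, u≡1; β=3, v≡34 (mod 41); (1|41)=+1, (34|41)=-1; sign (−1)^0·+1^3·-1^2 = +1.
(a,b)_19: α=0, u≡17; β=-2, v≡13 (mod 19); (17|19)=+1, (13|19)=-1; sign (−1)^0·+1^-2·-1^0 = +1.
(a,b)_13: α=3, u≡3; β=5, v≡9 (mod 13); (3|13)=+1, (9|13)=+1; sign (−1)^0·+1^5·+1^3 = +1.
(a,b)_17: α=2, u≡14; β=3, v≡12 (mod 17); (14|17)=-1, (12|17)=-1; sign (−1)^0·-1^3·-1^2 = -1.
(a,b)_23: α=2, u≡4; β=5, v≡17 (mod 23); (4|23)=+1, (17|23)=-1; sign (−1)^0·+1^5·-1^2 = +1.
(a,b)_3: α=3, u≡1; β=4, v≡1 (mod 3); (1|3)=+1, (1|3)=+1; sign (−1)^0·+1^4·+1^3 = +1.
(a,b)_7: α=-4, u≡2; β=-7, v≡4 (mod 7); (2|7)=+1, (4|7)=+1; sign (−1)^0·+1^-7·+1^-4 = +1.
(a,b)_2: α=6, β=12; u≡3, v≡3 (mod 8); ε(u)ε(v)=1·1, αω(v)=6·1, βω(u)=12·1; sum ≡ 1  ⇒  -1.
(a,b)_31: α=1, u≡12; β=2, v≡18 (mod 31); (12|31)=-1, (18|31)=+1; sign (−1)^0·-1^2·+1^1 = +1.
(a,b)_47: α=1, u≡31; β=2, v≡36 (mod 47); (31|47)=-1, (36|47)=+1; sign (−1)^0·-1^2·+1^1 = +1.
|Ram(1647867, -1458821)| = 2, even; anisotropic at {2, 17}.

[2, 17]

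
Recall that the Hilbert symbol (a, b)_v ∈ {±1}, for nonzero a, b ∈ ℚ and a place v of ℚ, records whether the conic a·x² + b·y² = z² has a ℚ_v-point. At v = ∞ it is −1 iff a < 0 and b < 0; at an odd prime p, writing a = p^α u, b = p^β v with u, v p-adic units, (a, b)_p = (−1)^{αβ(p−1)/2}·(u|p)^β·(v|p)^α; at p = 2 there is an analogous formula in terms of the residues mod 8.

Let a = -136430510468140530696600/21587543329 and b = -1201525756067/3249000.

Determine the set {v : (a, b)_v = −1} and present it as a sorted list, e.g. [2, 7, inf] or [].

(a, b) ≡ (-6, -15470) mod (ℚ^×)²; places V = {2, 3, 5, 7, 11, 13, 17, 19, 23, 29, 31, 37, ∞}.
(a,b)_19: α=-4, u≡10; β=-2, v≡15 (mod 19); (10|19)=-1, (15|19)=-1; sign (−1)^0·-1^-2·-1^-4 = +1.
(a,b)_23: α=2, u≡20; β=0, v≡6 (mod 23); (20|23)=-1, (6|23)=+1; sign (−1)^0·-1^0·+1^2 = +1.
(a,b)_5: α=2, u≡4; β=-3, v≡4 (mod 5); (4|5)=+1, (4|5)=+1; sign (−1)^0·+1^-3·+1^2 = +1.
(a,b)_17: α=2, u≡5; β=1, v≡2 (mod 17); (5|17)=-1, (2|17)=+1; sign (−1)^0·-1^1·+1^2 = -1.
(a,b)_∞: sgn(-6)=−, sgn(-15470)=−, so -1.
(a,b)_11: α=-2, u≡9; β=0, v≡8 (mod 11); (9|11)=+1, (8|11)=-1; sign (−1)^0·+1^0·-1^-2 = +1.
(a,b)_13: α=2, u≡6; β=1, v≡8 (mod 13); (6|13)=-1, (8|13)=-1; sign (−1)^0·-1^1·-1^2 = -1.
(a,b)_29: α=0, u≡23; β=2, v≡1 (mod 29); (23|29)=+1, (1|29)=+1; sign (−1)^0·+1^2·+1^0 = +1.
(a,b)_37: α=-2, u≡8; β=0, v≡10 (mod 37); (8|37)=-1, (10|37)=+1; sign (−1)^0·-1^0·+1^-2 = +1.
(a,b)_2: α=3, β=-3; u≡5, v≡1 (mod 8); ε(u)ε(v)=0·0, αω(v)=3·0, βω(u)=-3·1; sum ≡ 1  ⇒  -1.
(a,b)_3: α=5, u≡1; β=-2, v≡1 (mod 3); (1|3)=+1, (1|3)=+1; sign (−1)^0·+1^-2·+1^5 = +1.
(a,b)_7: α=6, u≡2; β=1, v≡2 (mod 7); (2|7)=+1, (2|7)=+1; sign (−1)^0·+1^1·+1^6 = +1.
(a,b)_31: α=4, u≡20; β=4, v≡23 (mod 31); (20|31)=+1, (23|31)=-1; sign (−1)^0·+1^4·-1^4 = +1.
Ram(-6, -15470) = {2, 13, 17, ∞}; no ℚ_2-point on the conic.

[2, 13, 17, inf]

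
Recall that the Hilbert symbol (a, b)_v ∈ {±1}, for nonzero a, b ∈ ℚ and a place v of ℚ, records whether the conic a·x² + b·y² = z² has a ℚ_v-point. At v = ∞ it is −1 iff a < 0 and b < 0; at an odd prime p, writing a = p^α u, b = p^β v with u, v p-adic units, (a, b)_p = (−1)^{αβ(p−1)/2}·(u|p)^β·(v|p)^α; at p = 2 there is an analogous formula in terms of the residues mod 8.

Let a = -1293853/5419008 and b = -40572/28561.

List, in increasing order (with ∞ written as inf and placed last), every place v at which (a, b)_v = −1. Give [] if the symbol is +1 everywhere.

[37, inf]

Mod squares: a ≡ -111, b ≡ -23. Check v ∈ {∞, 2, 3, 7, 11, 13, 17, 23, 37}.
v=∞: -111 < 0 and -23 < 0  ⇒  (a,b)_∞ = -1.
v=13: a=13^0·(≡5), b=13^-4·(≡1) mod 13; (5|13)=-1, (1|13)=+1; (−1)^{0·-4·6}·(-1)^-4·(+1)^0 = +1.
v=37: a=37^1·(≡25), b=37^0·(≡19) mod 37; (25|37)=+1, (19|37)=-1; (−1)^{1·0·18}·(+1)^0·(-1)^1 = -1.
v=2: v_2(a)=-12, v_2(b)=2; units ≡ 1, 1 (mod 8); ε·ε+αω+βω = 0·0+-12·0+2·0 ≡ 0  ⇒  (a,b)_2 = +1.
v=23: a=23^0·(≡12), b=23^1·(≡17) mod 23; (12|23)=+1, (17|23)=-1; (−1)^{0·1·11}·(+1)^1·(-1)^0 = +1.
v=7: a=7^-2·(≡1), b=7^2·(≡5) mod 7; (1|7)=+1, (5|7)=-1; (−1)^{-2·2·3}·(+1)^2·(-1)^-2 = +1.
v=11: a=11^2·(≡10), b=11^0·(≡8) mod 11; (10|11)=-1, (8|11)=-1; (−1)^{2·0·5}·(-1)^0·(-1)^2 = +1.
v=3: a=3^-3·(≡2), b=3^2·(≡1) mod 3; (2|3)=-1, (1|3)=+1; (−1)^{-3·2·1}·(-1)^2·(+1)^-3 = +1.
v=17: a=17^2·(≡15), b=17^0·(≡7) mod 17; (15|17)=+1, (7|17)=-1; (−1)^{2·0·8}·(+1)^0·(-1)^2 = +1.
(-111, -23 / ℚ) ramifies at {37, ∞}: a division algebra.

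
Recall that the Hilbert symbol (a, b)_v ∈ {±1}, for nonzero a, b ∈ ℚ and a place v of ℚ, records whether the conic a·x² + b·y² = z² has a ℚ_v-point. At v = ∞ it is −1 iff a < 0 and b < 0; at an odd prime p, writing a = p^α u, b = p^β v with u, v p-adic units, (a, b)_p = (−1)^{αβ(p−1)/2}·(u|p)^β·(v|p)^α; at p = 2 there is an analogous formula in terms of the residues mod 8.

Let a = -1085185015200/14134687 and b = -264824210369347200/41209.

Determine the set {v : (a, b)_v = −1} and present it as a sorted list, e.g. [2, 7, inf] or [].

[3, 13, 19, inf]

Mod squares: a ≡ -10374, b ≡ -1482. Check v ∈ {∞, 2, 3, 5, 7, 11, 13, 19, 29, 41}.
v=∞: -10374 < 0 and -1482 < 0  ⇒  (a,b)_∞ = -1.
v=13: a=13^1·(≡7), b=13^3·(≡9) mod 13; (7|13)=-1, (9|13)=+1; (−1)^{1·3·6}·(-1)^3·(+1)^1 = -1.
v=41: a=41^2·(≡23), b=41^2·(≡27) mod 41; (23|41)=+1, (27|41)=-1; (−1)^{2·2·20}·(+1)^2·(-1)^2 = +1.
v=19: a=19^1·(≡16), b=19^3·(≡5) mod 19; (16|19)=+1, (5|19)=+1; (−1)^{1·3·9}·(+1)^3·(+1)^1 = -1.
v=2: v_2(a)=5, v_2(b)=7; units ≡ 5, 3 (mod 8); ε·ε+αω+βω = 0·1+5·1+7·1 ≡ 0  ⇒  (a,b)_2 = +1.
v=3: a=3^3·(≡1), b=3^3·(≡1) mod 3; (1|3)=+1, (1|3)=+1; (−1)^{3·3·1}·(+1)^3·(+1)^3 = -1.
v=7: a=7^-5·(≡1), b=7^-2·(≡2) mod 7; (1|7)=+1, (2|7)=+1; (−1)^{-5·-2·3}·(+1)^-2·(+1)^-5 = +1.
v=11: a=11^2·(≡8), b=11^2·(≡5) mod 11; (8|11)=-1, (5|11)=+1; (−1)^{2·2·5}·(-1)^2·(+1)^2 = +1.
v=5: a=5^2·(≡1), b=5^2·(≡3) mod 5; (1|5)=+1, (3|5)=-1; (−1)^{2·2·2}·(+1)^2·(-1)^2 = +1.
v=29: a=29^-2·(≡11), b=29^-2·(≡3) mod 29; (11|29)=-1, (3|29)=-1; (−1)^{-2·-2·14}·(-1)^-2·(-1)^-2 = +1.
Ram(-10374, -1482) = {3, 13, 19, ∞}; no ℚ_3-point on the conic.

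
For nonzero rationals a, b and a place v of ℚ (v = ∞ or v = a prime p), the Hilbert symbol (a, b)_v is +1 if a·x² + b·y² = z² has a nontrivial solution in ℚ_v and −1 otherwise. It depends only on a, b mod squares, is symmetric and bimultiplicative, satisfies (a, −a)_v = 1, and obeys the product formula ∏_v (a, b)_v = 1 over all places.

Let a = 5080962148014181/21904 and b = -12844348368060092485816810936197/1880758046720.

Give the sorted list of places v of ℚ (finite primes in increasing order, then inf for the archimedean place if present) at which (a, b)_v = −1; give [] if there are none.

[17, 23]

Mod squares: a ≡ 589, b ≡ -5865. Check v ∈ {∞, 2, 3, 5, 7, 11, 13, 17, 19, 23, 31, 37, 47}.
v=47: a=47^2·(≡24), b=47^4·(≡40) mod 47; (24|47)=+1, (40|47)=-1; (−1)^{2·4·23}·(+1)^4·(-1)^2 = +1.
v=13: a=13^2·(≡10), b=13^4·(≡6) mod 13; (10|13)=+1, (6|13)=-1; (−1)^{2·4·6}·(+1)^4·(-1)^2 = +1.
v=23: a=23^2·(≡10), b=23^3·(≡20) mod 23; (10|23)=-1, (20|23)=-1; (−1)^{2·3·11}·(-1)^3·(-1)^2 = -1.
v=17: a=17^0·(≡5), b=17^1·(≡14) mod 17; (5|17)=-1, (14|17)=-1; (−1)^{0·1·8}·(-1)^1·(-1)^0 = -1.
v=2: v_2(a)=-4, v_2(b)=-12; units ≡ 5, 7 (mod 8); ε·ε+αω+βω = 0·1+-4·0+-12·1 ≡ 0  ⇒  (a,b)_2 = +1.
v=19: a=19^3·(≡15), b=19^4·(≡1) mod 19; (15|19)=-1, (1|19)=+1; (−1)^{3·4·9}·(-1)^4·(+1)^3 = +1.
v=∞: 589 > 0 and -5865 < 0  ⇒  (a,b)_∞ = +1.
v=31: a=31^1·(≡1), b=31^2·(≡1) mod 31; (1|31)=+1, (1|31)=+1; (−1)^{1·2·15}·(+1)^2·(+1)^1 = +1.
v=7: a=7^0·(≡2), b=7^-2·(≡1) mod 7; (2|7)=+1, (1|7)=+1; (−1)^{0·-2·3}·(+1)^-2·(+1)^0 = +1.
v=37: a=37^-2·(≡36), b=37^-4·(≡23) mod 37; (36|37)=+1, (23|37)=-1; (−1)^{-2·-4·18}·(+1)^-4·(-1)^-2 = +1.
v=11: a=11^2·(≡10), b=11^4·(≡9) mod 11; (10|11)=-1, (9|11)=+1; (−1)^{2·4·5}·(-1)^4·(+1)^2 = +1.
v=3: a=3^0·(≡1), b=3^5·(≡1) mod 3; (1|3)=+1, (1|3)=+1; (−1)^{0·5·1}·(+1)^5·(+1)^0 = +1.
v=5: a=5^0·(≡4), b=5^-1·(≡2) mod 5; (4|5)=+1, (2|5)=-1; (−1)^{0·-1·2}·(+1)^-1·(-1)^0 = +1.
(589, -5865 / ℚ) ramifies at {17, 23}: a division algebra.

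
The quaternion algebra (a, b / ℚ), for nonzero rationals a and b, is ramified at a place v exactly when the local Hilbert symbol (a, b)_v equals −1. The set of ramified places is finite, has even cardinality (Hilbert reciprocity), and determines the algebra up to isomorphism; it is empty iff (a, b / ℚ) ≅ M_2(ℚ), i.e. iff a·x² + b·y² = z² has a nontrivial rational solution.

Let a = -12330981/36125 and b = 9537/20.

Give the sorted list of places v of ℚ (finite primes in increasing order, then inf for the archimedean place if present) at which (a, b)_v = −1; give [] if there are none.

Mod squares: a ≡ -3705, b ≡ 165. Check v ∈ {∞, 2, 3, 5, 11, 13, 17, 19, 43}.
v=2: v_2(a)=0, v_2(b)=-2; units ≡ 7, 5 (mod 8); ε·ε+αω+βω = 1·0+0·1+-2·0 ≡ 0  ⇒  (a,b)_2 = +1.
v=43: a=43^2·(≡25), b=43^0·(≡6) mod 43; (25|43)=+1, (6|43)=+1; (−1)^{2·0·21}·(+1)^0·(+1)^2 = +1.
v=13: a=13^1·(≡9), b=13^0·(≡3) mod 13; (9|13)=+1, (3|13)=+1; (−1)^{1·0·6}·(+1)^0·(+1)^1 = +1.
v=3: a=3^3·(≡1), b=3^1·(≡1) mod 3; (1|3)=+1, (1|3)=+1; (−1)^{3·1·1}·(+1)^1·(+1)^3 = -1.
v=∞: -3705 < 0 and 165 > 0  ⇒  (a,b)_∞ = +1.
v=17: a=17^-2·(≡9), b=17^2·(≡11) mod 17; (9|17)=+1, (11|17)=-1; (−1)^{-2·2·8}·(+1)^2·(-1)^-2 = +1.
v=5: a=5^-3·(≡1), b=5^-1·(≡3) mod 5; (1|5)=+1, (3|5)=-1; (−1)^{-3·-1·2}·(+1)^-1·(-1)^-3 = -1.
v=19: a=19^1·(≡10), b=19^0·(≡18) mod 19; (10|19)=-1, (18|19)=-1; (−1)^{1·0·9}·(-1)^0·(-1)^1 = -1.
v=11: a=11^0·(≡8), b=11^1·(≡1) mod 11; (8|11)=-1, (1|11)=+1; (−1)^{0·1·5}·(-1)^1·(+1)^0 = -1.
Ram(-3705, 165) = {3, 5, 11, 19}; no ℚ_3-point on the conic.

[3, 5, 11, 19]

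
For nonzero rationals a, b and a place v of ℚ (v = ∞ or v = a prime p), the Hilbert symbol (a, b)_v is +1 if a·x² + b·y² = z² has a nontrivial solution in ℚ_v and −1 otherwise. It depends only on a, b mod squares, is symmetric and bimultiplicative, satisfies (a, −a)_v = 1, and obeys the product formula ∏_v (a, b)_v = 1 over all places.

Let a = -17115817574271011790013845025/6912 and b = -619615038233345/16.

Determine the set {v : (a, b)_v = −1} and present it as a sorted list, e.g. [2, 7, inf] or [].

[5, 19, 23, 31, 37, inf]

Mod squares: a ≡ -28083, b ≡ -2945. Check v ∈ {∞, 2, 3, 5, 7, 11, 13, 19, 23, 31, 37}.
v=13: a=13^2·(≡3), b=13^0·(≡5) mod 13; (3|13)=+1, (5|13)=-1; (−1)^{2·0·6}·(+1)^0·(-1)^2 = +1.
v=23: a=23^3·(≡14), b=23^2·(≡17) mod 23; (14|23)=-1, (17|23)=-1; (−1)^{3·2·11}·(-1)^2·(-1)^3 = -1.
v=2: v_2(a)=-8, v_2(b)=-4; units ≡ 5, 7 (mod 8); ε·ε+αω+βω = 0·1+-8·0+-4·1 ≡ 0  ⇒  (a,b)_2 = +1.
v=∞: -28083 < 0 and -2945 < 0  ⇒  (a,b)_∞ = -1.
v=19: a=19^2·(≡2), b=19^1·(≡5) mod 19; (2|19)=-1, (5|19)=+1; (−1)^{2·1·9}·(-1)^1·(+1)^2 = -1.
v=31: a=31^2·(≡21), b=31^1·(≡6) mod 31; (21|31)=-1, (6|31)=-1; (−1)^{2·1·15}·(-1)^1·(-1)^2 = -1.
v=7: a=7^6·(≡2), b=7^4·(≡4) mod 7; (2|7)=+1, (4|7)=+1; (−1)^{6·4·3}·(+1)^4·(+1)^6 = +1.
v=5: a=5^2·(≡2), b=5^1·(≡1) mod 5; (2|5)=-1, (1|5)=+1; (−1)^{2·1·2}·(-1)^1·(+1)^2 = -1.
v=37: a=37^3·(≡17), b=37^2·(≡13) mod 37; (17|37)=-1, (13|37)=-1; (−1)^{3·2·18}·(-1)^2·(-1)^3 = -1.
v=11: a=11^5·(≡6), b=11^2·(≡9) mod 11; (6|11)=-1, (9|11)=+1; (−1)^{5·2·5}·(-1)^2·(+1)^5 = +1.
v=3: a=3^-3·(≡2), b=3^0·(≡1) mod 3; (2|3)=-1, (1|3)=+1; (−1)^{-3·0·1}·(-1)^0·(+1)^-3 = +1.
|Ram(-28083, -2945)| = 6, even; anisotropic at {5, 19, 23, 31, 37, ∞}.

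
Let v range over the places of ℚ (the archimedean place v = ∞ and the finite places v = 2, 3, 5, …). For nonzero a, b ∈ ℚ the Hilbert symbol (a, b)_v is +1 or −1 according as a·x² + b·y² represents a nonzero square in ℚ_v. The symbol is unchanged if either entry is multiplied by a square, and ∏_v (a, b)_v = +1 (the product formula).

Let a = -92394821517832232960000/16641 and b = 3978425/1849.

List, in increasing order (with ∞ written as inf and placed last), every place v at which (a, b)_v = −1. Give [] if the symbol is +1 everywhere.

[17, 23]

Mod squares: a ≡ -4301, b ≡ 159137. Check v ∈ {∞, 2, 3, 5, 11, 17, 23, 37, 43}.
v=2: v_2(a)=16, v_2(b)=0; units ≡ 3, 1 (mod 8); ε·ε+αω+βω = 1·0+16·0+0·1 ≡ 0  ⇒  (a,b)_2 = +1.
v=∞: -4301 < 0 and 159137 > 0  ⇒  (a,b)_∞ = +1.
v=11: a=11^1·(≡3), b=11^1·(≡6) mod 11; (3|11)=+1, (6|11)=-1; (−1)^{1·1·5}·(+1)^1·(-1)^1 = +1.
v=3: a=3^-2·(≡1), b=3^0·(≡2) mod 3; (1|3)=+1, (2|3)=-1; (−1)^{-2·0·1}·(+1)^0·(-1)^-2 = +1.
v=5: a=5^4·(≡4), b=5^2·(≡3) mod 5; (4|5)=+1, (3|5)=-1; (−1)^{4·2·2}·(+1)^2·(-1)^4 = +1.
v=17: a=17^1·(≡4), b=17^1·(≡12) mod 17; (4|17)=+1, (12|17)=-1; (−1)^{1·1·8}·(+1)^1·(-1)^1 = -1.
v=23: a=23^5·(≡15), b=23^1·(≡17) mod 23; (15|23)=-1, (17|23)=-1; (−1)^{5·1·11}·(-1)^1·(-1)^5 = -1.
v=37: a=37^4·(≡10), b=37^1·(≡34) mod 37; (10|37)=+1, (34|37)=+1; (−1)^{4·1·18}·(+1)^1·(+1)^4 = +1.
v=43: a=43^-2·(≡12), b=43^-2·(≡22) mod 43; (12|43)=-1, (22|43)=-1; (−1)^{-2·-2·21}·(-1)^-2·(-1)^-2 = +1.
|Ram(-4301, 159137)| = 2, even; anisotropic at {17, 23}.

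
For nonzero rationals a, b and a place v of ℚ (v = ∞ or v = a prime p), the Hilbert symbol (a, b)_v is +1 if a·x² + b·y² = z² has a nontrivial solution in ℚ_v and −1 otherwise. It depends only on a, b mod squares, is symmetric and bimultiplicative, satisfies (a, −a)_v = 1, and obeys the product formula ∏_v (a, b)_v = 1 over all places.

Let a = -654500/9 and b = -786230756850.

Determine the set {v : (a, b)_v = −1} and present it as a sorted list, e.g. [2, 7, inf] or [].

Mod squares: a ≡ -6545, b ≡ -18354. Check v ∈ {∞, 2, 3, 5, 7, 11, 17, 19, 23}.
v=23: a=23^0·(≡14), b=23^1·(≡10) mod 23; (14|23)=-1, (10|23)=-1; (−1)^{0·1·11}·(-1)^1·(-1)^0 = -1.
v=17: a=17^1·(≡10), b=17^2·(≡12) mod 17; (10|17)=-1, (12|17)=-1; (−1)^{1·2·8}·(-1)^2·(-1)^1 = -1.
v=7: a=7^1·(≡3), b=7^3·(≡6) mod 7; (3|7)=-1, (6|7)=-1; (−1)^{1·3·3}·(-1)^3·(-1)^1 = -1.
v=5: a=5^3·(≡1), b=5^2·(≡1) mod 5; (1|5)=+1, (1|5)=+1; (−1)^{3·2·2}·(+1)^2·(+1)^3 = +1.
v=2: v_2(a)=2, v_2(b)=1; units ≡ 7, 7 (mod 8); ε·ε+αω+βω = 1·1+2·0+1·0 ≡ 1  ⇒  (a,b)_2 = -1.
v=3: a=3^-2·(≡1), b=3^1·(≡2) mod 3; (1|3)=+1, (2|3)=-1; (−1)^{-2·1·1}·(+1)^1·(-1)^-2 = +1.
v=19: a=19^0·(≡14), b=19^1·(≡15) mod 19; (14|19)=-1, (15|19)=-1; (−1)^{0·1·9}·(-1)^1·(-1)^0 = -1.
v=∞: -6545 < 0 and -18354 < 0  ⇒  (a,b)_∞ = -1.
v=11: a=11^1·(≡6), b=11^2·(≡5) mod 11; (6|11)=-1, (5|11)=+1; (−1)^{1·2·5}·(-1)^2·(+1)^1 = +1.
(-6545, -18354 / ℚ) ramifies at {2, 7, 17, 19, 23, ∞}: a division algebra.

[2, 7, 17, 19, 23, inf]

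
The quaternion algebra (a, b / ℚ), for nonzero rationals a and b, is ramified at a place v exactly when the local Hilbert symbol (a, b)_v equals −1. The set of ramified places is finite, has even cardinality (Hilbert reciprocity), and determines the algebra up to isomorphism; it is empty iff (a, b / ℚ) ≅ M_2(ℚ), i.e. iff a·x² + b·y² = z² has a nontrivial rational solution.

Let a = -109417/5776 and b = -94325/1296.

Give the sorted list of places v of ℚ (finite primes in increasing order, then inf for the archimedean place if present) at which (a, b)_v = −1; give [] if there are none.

[2, 7, 29, inf]

Mod squares: a ≡ -2233, b ≡ -77. Check v ∈ {∞, 2, 3, 5, 7, 11, 19, 29}.
v=7: a=7^3·(≡3), b=7^3·(≡5) mod 7; (3|7)=-1, (5|7)=-1; (−1)^{3·3·3}·(-1)^3·(-1)^3 = -1.
v=5: a=5^0·(≡3), b=5^2·(≡2) mod 5; (3|5)=-1, (2|5)=-1; (−1)^{0·2·2}·(-1)^2·(-1)^0 = +1.
v=2: v_2(a)=-4, v_2(b)=-4; units ≡ 7, 3 (mod 8); ε·ε+αω+βω = 1·1+-4·1+-4·0 ≡ 1  ⇒  (a,b)_2 = -1.
v=29: a=29^1·(≡11), b=29^0·(≡18) mod 29; (11|29)=-1, (18|29)=-1; (−1)^{1·0·14}·(-1)^0·(-1)^1 = -1.
v=∞: -2233 < 0 and -77 < 0  ⇒  (a,b)_∞ = -1.
v=3: a=3^0·(≡2), b=3^-4·(≡1) mod 3; (2|3)=-1, (1|3)=+1; (−1)^{0·-4·1}·(-1)^-4·(+1)^0 = +1.
v=19: a=19^-2·(≡5), b=19^0·(≡12) mod 19; (5|19)=+1, (12|19)=-1; (−1)^{-2·0·9}·(+1)^0·(-1)^-2 = +1.
v=11: a=11^1·(≡8), b=11^1·(≡3) mod 11; (8|11)=-1, (3|11)=+1; (−1)^{1·1·5}·(-1)^1·(+1)^1 = +1.
|Ram(-2233, -77)| = 4, even; anisotropic at {2, 7, 29, ∞}.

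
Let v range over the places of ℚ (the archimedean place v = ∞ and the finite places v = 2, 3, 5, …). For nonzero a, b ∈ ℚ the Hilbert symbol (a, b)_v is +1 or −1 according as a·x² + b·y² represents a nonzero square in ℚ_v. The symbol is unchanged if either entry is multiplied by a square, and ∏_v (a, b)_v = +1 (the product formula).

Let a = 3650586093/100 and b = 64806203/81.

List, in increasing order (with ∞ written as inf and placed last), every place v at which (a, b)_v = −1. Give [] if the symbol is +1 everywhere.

[37, 43]

(a, b) ≡ (37, 122507) mod (ℚ^×)²; places V = {2, 3, 5, 7, 11, 23, 37, 43, ∞}.
(a,b)_23: α=0, u≡10; β=2, v≡18 (mod 23); (10|23)=-1, (18|23)=+1; sign (−1)^0·-1^2·+1^0 = +1.
(a,b)_37: α=1, u≡4; β=1, v≡23 (mod 37); (4|37)=+1, (23|37)=-1; sign (−1)^0·+1^1·-1^1 = -1.
(a,b)_43: α=2, u≡7; β=1, v≡23 (mod 43); (7|43)=-1, (23|43)=+1; sign (−1)^0·-1^1·+1^2 = -1.
(a,b)_∞: sgn(37)=+, sgn(122507)=+, so +1.
(a,b)_11: α=2, u≡4; β=1, v≡4 (mod 11); (4|11)=+1, (4|11)=+1; sign (−1)^0·+1^1·+1^2 = +1.
(a,b)_2: α=-2, β=0; u≡5, v≡3 (mod 8); ε(u)ε(v)=0·1, αω(v)=-2·1, βω(u)=0·1; sum ≡ 0  ⇒  +1.
(a,b)_7: α=2, u≡4; β=1, v≡1 (mod 7); (4|7)=+1, (1|7)=+1; sign (−1)^0·+1^1·+1^2 = +1.
(a,b)_3: α=2, u≡1; β=-4, v≡2 (mod 3); (1|3)=+1, (2|3)=-1; sign (−1)^0·+1^-4·-1^2 = +1.
(a,b)_5: α=-2, u≡2; β=0, v≡3 (mod 5); (2|5)=-1, (3|5)=-1; sign (−1)^0·-1^0·-1^-2 = +1.
(37, 122507 / ℚ) ramifies at {37, 43}: a division algebra.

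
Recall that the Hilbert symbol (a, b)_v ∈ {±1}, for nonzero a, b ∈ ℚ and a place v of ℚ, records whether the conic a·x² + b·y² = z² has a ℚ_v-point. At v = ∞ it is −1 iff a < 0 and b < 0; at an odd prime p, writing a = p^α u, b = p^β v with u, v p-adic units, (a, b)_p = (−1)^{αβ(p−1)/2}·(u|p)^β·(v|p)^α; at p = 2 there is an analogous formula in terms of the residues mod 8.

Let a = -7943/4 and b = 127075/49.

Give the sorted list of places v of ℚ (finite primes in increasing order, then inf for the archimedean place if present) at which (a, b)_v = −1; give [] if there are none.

(a, b) ≡ (-47, 5083) mod (ℚ^×)²; places V = {2, 5, 7, 13, 17, 23, 47, ∞}.
(a,b)_23: α=0, u≡21; β=1, v≡17 (mod 23); (21|23)=-1, (17|23)=-1; sign (−1)^0·-1^1·-1^0 = -1.
(a,b)_13: α=2, u≡11; β=1, v≡9 (mod 13); (11|13)=-1, (9|13)=+1; sign (−1)^0·-1^1·+1^2 = -1.
(a,b)_17: α=0, u≡16; β=1, v≡11 (mod 17); (16|17)=+1, (11|17)=-1; sign (−1)^0·+1^1·-1^0 = +1.
(a,b)_5: α=0, u≡3; β=2, v≡2 (mod 5); (3|5)=-1, (2|5)=-1; sign (−1)^0·-1^2·-1^0 = +1.
(a,b)_47: α=1, u≡40; β=0, v≡17 (mod 47); (40|47)=-1, (17|47)=+1; sign (−1)^0·-1^0·+1^1 = +1.
(a,b)_7: α=0, u≡4; β=-2, v≡4 (mod 7); (4|7)=+1, (4|7)=+1; sign (−1)^0·+1^-2·+1^0 = +1.
(a,b)_2: α=-2, β=0; u≡1, v≡3 (mod 8); ε(u)ε(v)=0·1, αω(v)=-2·1, βω(u)=0·0; sum ≡ 0  ⇒  +1.
(a,b)_∞: sgn(-47)=−, sgn(5083)=+, so +1.
(-47, 5083 / ℚ) ramifies at {13, 23}: a division algebra.

[13, 23]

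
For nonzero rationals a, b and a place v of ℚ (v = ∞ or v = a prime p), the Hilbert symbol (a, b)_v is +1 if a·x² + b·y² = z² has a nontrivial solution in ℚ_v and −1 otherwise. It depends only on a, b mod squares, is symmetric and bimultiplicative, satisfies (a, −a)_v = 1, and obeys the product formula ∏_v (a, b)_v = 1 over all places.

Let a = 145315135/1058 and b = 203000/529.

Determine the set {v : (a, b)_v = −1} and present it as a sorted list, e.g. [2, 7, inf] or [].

[2, 31]

(a, b) ≡ (16430, 2030) mod (ℚ^×)²; places V = {2, 5, 7, 19, 23, 29, 31, 53, ∞}.
(a,b)_31: α=1, u≡11; β=0, v≡6 (mod 31); (11|31)=-1, (6|31)=-1; sign (−1)^0·-1^0·-1^1 = -1.
(a,b)_23: α=-2, u≡4; β=-2, v≡2 (mod 23); (4|23)=+1, (2|23)=+1; sign (−1)^0·+1^-2·+1^-2 = +1.
(a,b)_7: α=2, u≡2; β=1, v≡5 (mod 7); (2|7)=+1, (5|7)=-1; sign (−1)^0·+1^1·-1^2 = +1.
(a,b)_19: α=2, u≡3; β=0, v≡5 (mod 19); (3|19)=-1, (5|19)=+1; sign (−1)^0·-1^0·+1^2 = +1.
(a,b)_5: α=1, u≡4; β=3, v≡1 (mod 5); (4|5)=+1, (1|5)=+1; sign (−1)^0·+1^3·+1^1 = +1.
(a,b)_53: α=1, u≡27; β=0, v≡43 (mod 53); (27|53)=-1, (43|53)=+1; sign (−1)^0·-1^0·+1^1 = +1.
(a,b)_∞: sgn(16430)=+, sgn(2030)=+, so +1.
(a,b)_2: α=-1, β=3; u≡7, v≡7 (mod 8); ε(u)ε(v)=1·1, αω(v)=-1·0, βω(u)=3·0; sum ≡ 1  ⇒  -1.
(a,b)_29: α=0, u≡16; β=1, v≡14 (mod 29); (16|29)=+1, (14|29)=-1; sign (−1)^0·+1^1·-1^0 = +1.
|Ram(16430, 2030)| = 2, even; anisotropic at {2, 31}.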